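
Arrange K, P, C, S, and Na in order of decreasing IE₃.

Na > C > K > S > P

Consider each +2 ion: K²⁺ is already 1 electron into the core; P²⁺ still has 3 valence electrons; C²⁺ still has 2 valence electrons; S²⁺ still has 4 valence electrons; Na²⁺ is already 1 electron into the core.
Usually core removal costs more than valence removal, but here the competition is close: a tightly held n=2 valence electron can cost more to remove than an n=3 core electron, so the actual values have to decide it.
Valence configurations: P²⁺ [Ne]3s²3p¹, C²⁺ [He]2s², S²⁺ [Ne]3s²3p².
The numbers (kJ/mol): K 4420, P 2914, C 4620, S 3357, Na 6910.
So the third ionization energies run P < S < K < C < Na.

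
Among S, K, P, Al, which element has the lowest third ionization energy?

Al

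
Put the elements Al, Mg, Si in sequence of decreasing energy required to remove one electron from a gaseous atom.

Mg is in period 3, group 2; Al is in period 3, group 13; Si is in period 3, group 14.
Across a period the outer electron is held more tightly (higher IE₁); down a group it sits in a higher shell, more shielded, and comes off more easily.
All lie in period 3; the across-period trend (first ionization energy increases left to right) applies, with the exception below.
Note the exception: Mg has a higher first ionization energy than Al, contrary to the simple trend — Al's single 3p electron is easier to remove than one from Mg's filled 3s².
Tabulated first ionization energy (kJ/mol): Mg 738, Al 578, Si 786.
So from highest to lowest: Si > Mg > Al.

Si, Mg, Al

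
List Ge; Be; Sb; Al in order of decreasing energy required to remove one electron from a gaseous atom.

Be is in period 2, group 2; Al is in period 3, group 13; Ge is in period 4, group 14; Sb is in period 5, group 15.
Removing the outermost electron gets harder across a period and easier down a group.
These sit on a diagonal, where the across-period and down-group effects partly cancel.
Ge > Al: the two effects oppose for this pair; the across-period effect wins (762 vs 578 kJ/mol).
Sb > Ge: the two effects oppose for this pair; the across-period effect wins (831 vs 762 kJ/mol).
Be > Sb: period and group pull opposite ways; the down-group shift dominates (900 vs 831 kJ/mol).
Approximate values (kJ/mol): Be 900, Al 578, Ge 762, Sb 831.
So from highest to lowest: Be > Sb > Ge > Al.

Be > Sb > Ge > Al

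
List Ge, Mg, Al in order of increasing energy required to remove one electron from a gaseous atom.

Al < Mg < Ge

Removing the outermost electron gets harder across a period and easier down a group.
Here both period and group differ, so the two effects have to be weighed against each other.
Mg > Al: this pair runs against the simple trend — see the exception note.
Ge > Mg: period and group pull opposite ways; the across-period shift dominates (762 vs 738 kJ/mol).
Note the exception: Mg has a higher first ionization energy than Al, contrary to the simple trend — Al's single 3p electron is easier to remove than one from Mg's filled 3s².
For reference (kJ/mol): Mg 738, Al 578, Ge 762.
So from lowest to highest: Al < Mg < Ge.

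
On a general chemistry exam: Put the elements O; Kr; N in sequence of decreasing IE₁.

N > Kr > O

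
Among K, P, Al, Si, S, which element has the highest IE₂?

After 1 electron has been removed, what remains? K⁺ is the bare [Ar] core; P⁺ still has 4 valence electrons; Al⁺ still has 2 valence electrons; Si⁺ still has 3 valence electrons; S⁺ still has 5 valence electrons.
Pulling an electron out of a noble-gas core costs far more than removing a remaining valence electron, so K sits at the high end of IE_2.
Valence configurations: P⁺ [Ne]3s²3p², Al⁺ [Ne]3s², Si⁺ [Ne]3s²3p¹, S⁺ [Ne]3s²3p³.
Si⁺ loses a lone 3p electron whereas Al⁺ must break into a filled 3s² pair, so IE_2(Al) > IE_2(Si) even though Si has the higher nuclear charge.
Approximate IE_2 values (kJ/mol): K 3052, P 1907, Al 1817, Si 1577, S 2252.
Overall IE_2 order: Si < Al < P < S < K.

K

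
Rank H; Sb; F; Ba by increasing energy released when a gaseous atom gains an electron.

Atoms with high Z_eff and room in the valence shell (especially the halogens) have the most exothermic electron affinities.
These span different periods and groups, so the two trends combine.
H > Ba: period and group pull opposite ways; the down-group shift dominates (73 vs 14 kJ/mol).
Sb > H: the two effects oppose for this pair; the across-period effect wins (103 vs 73 kJ/mol).
F > Sb: both effects reinforce here, so F is clearly the higher of the two.
For reference (kJ/mol): H 73, F 328, Sb 103, Ba 14.
So from lowest to highest: Ba < H < Sb < F.

Ba < H < Sb < F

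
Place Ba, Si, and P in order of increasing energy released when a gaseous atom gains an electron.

Ba, P, Si

Si is in period 3, group 14; P is in period 3, group 15; Ba is in period 6, group 2.
Electron affinity generally becomes more exothermic across a period toward the halogens and less exothermic down a group.
These span different periods and groups, so the two trends combine.
P > Ba: both effects reinforce here, so P is clearly the higher of the two.
Si > P: this pair runs against the simple trend — see the exception note.
Note the exception: Si has a higher electron affinity than P, contrary to the simple trend — adding an electron to P's half-filled 3p³ is unfavourable, so Si (3p²) has the more exothermic EA.
Tabulated electron affinity (kJ/mol): Si 134, P 72, Ba 14.
So from lowest to highest: Ba < P < Si.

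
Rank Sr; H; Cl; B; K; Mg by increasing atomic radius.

H is in period 1, group 1; B is in period 2, group 13; Mg is in period 3, group 2; Cl is in period 3, group 17; K is in period 4, group 1; Sr is in period 5, group 2.
Moving right in a period, electrons are added to the same shell under a stronger nuclear pull, so atoms get smaller; moving down, a new shell is opened and atoms get larger.
These span different periods and groups, so the two trends combine.
B > H: the two effects oppose for this pair; the down-group effect wins (85 vs 32 pm).
Cl > B: period and group pull opposite ways; the down-group shift dominates (99 vs 85 pm).
Mg > Cl: Mg lies to the left of Cl in period 3, so the across-period effect alone puts Mg larger.
Sr > Mg: Sr sits below Mg in group 2, so the down-group effect alone puts Sr larger.
K > Sr: period and group pull opposite ways; the across-period shift dominates (196 vs 185 pm).
For reference (pm): H 32, B 85, Mg 139, Cl 99, K 196, Sr 185.
So from smallest to largest: H < B < Cl < Mg < Sr < K.

H, B, Cl, Mg, Sr, K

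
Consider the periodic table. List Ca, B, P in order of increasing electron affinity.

B is in period 2, group 13; P is in period 3, group 15; Ca is in period 4, group 2.
Electron affinity generally becomes more exothermic across a period toward the halogens and less exothermic down a group.
Neither a single period nor a single group — weigh both effects.
B > Ca: both effects reinforce here, so B is clearly the higher of the two.
P > B: period and group pull opposite ways; the across-period shift dominates (72 vs 27 kJ/mol).
Approximate values (kJ/mol): B 27, P 72, Ca 2.
So from lowest to highest: Ca < B < P.

Ca < B < P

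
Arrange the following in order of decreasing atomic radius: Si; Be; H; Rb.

Rb > Si > Be > H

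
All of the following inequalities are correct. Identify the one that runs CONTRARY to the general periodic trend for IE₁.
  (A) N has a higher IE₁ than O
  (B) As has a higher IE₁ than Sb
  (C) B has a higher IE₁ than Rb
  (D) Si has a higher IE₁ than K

The general trend: IE₁ increases across a period and decreases down a group.
(A) N (period 2, group 15) vs O (period 2, group 16): the stated order contradicts the simple trend.
(B) As (period 4, group 15) vs Sb (period 5, group 15): the stated order agrees with the simple trend.
(C) B (period 2, group 13) vs Rb (period 5, group 1): the stated order agrees with the simple trend.
(D) Si (period 3, group 14) vs K (period 4, group 1): the stated order agrees with the simple trend.
The exception is (A): pairing an electron in O's 2p⁴ costs repulsion energy, so O ionizes more easily than half-filled N (2p³).

(A)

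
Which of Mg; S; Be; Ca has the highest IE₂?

Consider each +1 ion: Mg⁺ still has 1 valence electron; S⁺ still has 5 valence electrons; Be⁺ still has 1 valence electron; Ca⁺ still has 1 valence electron.
All are still removing valence electrons, so compare the +1 ions as you would atoms: IE_2 generally rises across a period (higher Z_eff) and falls down a group (larger shell), subject to the usual subshell exceptions.
Valence configurations: Mg⁺ [Ne]3s¹, S⁺ [Ne]3s²3p³, Be⁺ [He]2s¹, Ca⁺ [Ar]4s¹.
Tabulated IE_2 (kJ/mol): Mg 1451, S 2252, Be 1757, Ca 1145.
Hence IE_2: Ca < Mg < Be < S.

S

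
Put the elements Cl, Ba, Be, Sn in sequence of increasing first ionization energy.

Ba < Sn < Be < Cl

Be is in period 2, group 2; Cl is in period 3, group 17; Sn is in period 5, group 14; Ba is in period 6, group 2.
First ionization energy rises across a period (greater Z_eff holds electrons more tightly) and falls down a group (valence electrons are farther from the nucleus).
These span different periods and groups, so the two trends combine.
Sn > Ba: relative to Ba, both the across-period and down-group shifts push Sn's first ionization energy up.
Be > Sn: period and group pull opposite ways; the down-group shift dominates (900 vs 709 kJ/mol).
Cl > Be: period and group pull opposite ways; the across-period shift dominates (1251 vs 900 kJ/mol).
For reference (kJ/mol): Be 900, Cl 1251, Sn 709, Ba 503.
So from lowest to highest: Ba < Sn < Be < Cl.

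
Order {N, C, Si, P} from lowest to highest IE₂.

Si < P < C < N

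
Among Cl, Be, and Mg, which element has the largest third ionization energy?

Be

IE_3 is the cost of taking one more electron from the +2 cation: Cl²⁺ still has 5 valence electrons; Be²⁺ is the bare [He] core; Mg²⁺ is the bare [Ne] core.
Breaking into a closed-shell core is much more expensive than removing a leftover valence electron — Mg and Be have the largest IE_3 here.
Approximate IE_3 values (kJ/mol): Cl 3822, Be 14849, Mg 7733.
Putting it together, IE_3: Cl < Mg < Be.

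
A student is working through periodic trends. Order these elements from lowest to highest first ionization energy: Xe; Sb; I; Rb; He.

Rb < Sb < I < Xe < He

He is in period 1, group 18; Rb is in period 5, group 1; Sb is in period 5, group 15; I is in period 5, group 17; Xe is in period 5, group 18.
IE₁ increases left→right with effective nuclear charge and decreases top→bottom as the valence shell moves farther out.
Neither a single period nor a single group — weigh both effects.
Sb > Rb: Sb lies to the right of Rb in period 5, so the across-period effect alone puts Sb higher.
I > Sb: both are in period 5; the period trend gives I the larger value.
Xe > I: Xe lies to the right of I in period 5, so the across-period effect alone puts Xe higher.
He > Xe: He sits above Xe in group 18, so the down-group effect alone puts He higher.
Tabulated first ionization energy (kJ/mol): He 2372, Rb 403, Sb 831, I 1008, Xe 1170.
So from lowest to highest: Rb < Sb < I < Xe < He.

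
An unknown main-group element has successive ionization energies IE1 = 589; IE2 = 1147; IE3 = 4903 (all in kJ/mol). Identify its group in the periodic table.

Group 2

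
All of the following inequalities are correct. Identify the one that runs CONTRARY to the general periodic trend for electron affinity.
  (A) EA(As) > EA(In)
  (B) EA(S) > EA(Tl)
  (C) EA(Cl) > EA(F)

(C)

The general trend: electron affinity increases across a period and decreases down a group.
(A) As (period 4, group 15) vs In (period 5, group 13): the stated order agrees with the simple trend.
(B) S (period 3, group 16) vs Tl (period 6, group 13): the stated order agrees with the simple trend.
(C) Cl (period 3, group 17) vs F (period 2, group 17): the stated order contradicts the simple trend.
The exception is (C): F's small 2p subshell makes the incoming electron feel strong e⁻–e⁻ repulsion, so Cl actually releases more energy on gaining an electron.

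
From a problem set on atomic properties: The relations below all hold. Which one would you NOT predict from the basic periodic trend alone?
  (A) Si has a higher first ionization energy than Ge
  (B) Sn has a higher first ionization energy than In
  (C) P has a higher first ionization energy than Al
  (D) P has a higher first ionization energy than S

The general trend: first ionization energy increases across a period and decreases down a group.
(A) Si (period 3, group 14) vs Ge (period 4, group 14): the stated order agrees with the simple trend.
(B) Sn (period 5, group 14) vs In (period 5, group 13): the stated order agrees with the simple trend.
(C) P (period 3, group 15) vs Al (period 3, group 13): the stated order agrees with the simple trend.
(D) P (period 3, group 15) vs S (period 3, group 16): the stated order contradicts the simple trend.
The exception is (D): S (3p⁴) ionizes more easily than half-filled P (3p³) because the paired 3p electron in S is pushed out by e⁻–e⁻ repulsion.

(D)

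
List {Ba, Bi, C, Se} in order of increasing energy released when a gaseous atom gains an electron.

Ba < Bi < C < Se

C is in period 2, group 14; Se is in period 4, group 16; Ba is in period 6, group 2; Bi is in period 6, group 15.
EA tends to increase across a period and decrease down a group, though the pattern is less regular than for IE or radius.
Neither a single period nor a single group — weigh both effects.
Bi > Ba: Bi lies to the right of Ba in period 6, so the across-period effect alone puts Bi higher.
C > Bi: period and group pull opposite ways; the down-group shift dominates (122 vs 91 kJ/mol).
Se > C: period and group pull opposite ways; the across-period shift dominates (195 vs 122 kJ/mol).
Approximate values (kJ/mol): C 122, Se 195, Ba 14, Bi 91.
So from lowest to highest: Ba < Bi < C < Se.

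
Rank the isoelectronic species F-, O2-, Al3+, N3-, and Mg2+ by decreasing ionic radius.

N3- > O2- > F- > Mg2+ > Al3+

All of these have 10 electrons, so size is governed by nuclear charge alone: the more protons, the stronger the pull on the same electron cloud, and the smaller the ion.
Nuclear charges: Al3+ (Z=13), Mg2+ (Z=12), F- (Z=9), O2- (Z=8), N3- (Z=7).
Largest to smallest: N3- > O2- > F- > Mg2+ > Al3+.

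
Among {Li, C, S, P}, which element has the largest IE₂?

Li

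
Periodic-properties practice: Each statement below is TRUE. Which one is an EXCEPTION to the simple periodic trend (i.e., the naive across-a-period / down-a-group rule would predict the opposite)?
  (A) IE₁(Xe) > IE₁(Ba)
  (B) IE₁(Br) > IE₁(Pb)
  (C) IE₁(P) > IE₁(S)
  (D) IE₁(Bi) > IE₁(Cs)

The general trend: first ionisation energy increases across a period and decreases down a group.
(A) Xe (period 5, group 18) vs Ba (period 6, group 2): the stated order agrees with the simple trend.
(B) Br (period 4, group 17) vs Pb (period 6, group 14): the stated order agrees with the simple trend.
(C) P (period 3, group 15) vs S (period 3, group 16): the stated order contradicts the simple trend.
(D) Bi (period 6, group 15) vs Cs (period 6, group 1): the stated order agrees with the simple trend.
The exception is (C): S (3p⁴) ionizes more easily than half-filled P (3p³) because the paired 3p electron in S is pushed out by e⁻–e⁻ repulsion.

(C)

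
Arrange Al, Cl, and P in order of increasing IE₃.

The third ionization energy removes an electron from the +2 ion. For each element: Al²⁺ still has 1 valence electron; Cl²⁺ still has 5 valence electrons; P²⁺ still has 3 valence electrons.
All are still removing valence electrons, so compare the +2 ions as you would atoms: IE_3 generally rises across a period (higher Z_eff) and falls down a group (larger shell), subject to the usual subshell exceptions.
Valence configurations: Al²⁺ [Ne]3s¹, Cl²⁺ [Ne]3s²3p³, P²⁺ [Ne]3s²3p¹.
Tabulated IE_3 (kJ/mol): Al 2745, Cl 3822, P 2914.
Putting it together, IE_3: Al < P < Cl.

Al, P, Cl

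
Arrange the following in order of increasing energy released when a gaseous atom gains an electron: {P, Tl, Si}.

Si is in period 3, group 14; P is in period 3, group 15; Tl is in period 6, group 13.
EA tends to increase across a period and decrease down a group, though the pattern is less regular than for IE or radius.
Neither a single period nor a single group — weigh both effects.
P > Tl: both effects reinforce here, so P is clearly the higher of the two.
Si > P: this pair runs against the simple trend — see the exception note.
Note the exception: Si has a higher electron affinity than P, contrary to the simple trend — adding an electron to P's half-filled 3p³ is unfavourable, so Si (3p²) has the more exothermic EA.
Approximate values (kJ/mol): Si 134, P 72, Tl 19.
So from lowest to highest: Tl < P < Si.

Tl < P < Si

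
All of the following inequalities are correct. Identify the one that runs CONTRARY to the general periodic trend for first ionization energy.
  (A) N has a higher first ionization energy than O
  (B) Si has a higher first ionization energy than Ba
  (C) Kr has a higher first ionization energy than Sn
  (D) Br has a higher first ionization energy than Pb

(A)

The general trend: first ionization energy increases across a period and decreases down a group.
(A) N (period 2, group 15) vs O (period 2, group 16): the stated order contradicts the simple trend.
(B) Si (period 3, group 14) vs Ba (period 6, group 2): the stated order agrees with the simple trend.
(C) Kr (period 4, group 18) vs Sn (period 5, group 14): the stated order agrees with the simple trend.
(D) Br (period 4, group 17) vs Pb (period 6, group 14): the stated order agrees with the simple trend.
The exception is (A): pairing an electron in O's 2p⁴ costs repulsion energy, so O ionizes more easily than half-filled N (2p³).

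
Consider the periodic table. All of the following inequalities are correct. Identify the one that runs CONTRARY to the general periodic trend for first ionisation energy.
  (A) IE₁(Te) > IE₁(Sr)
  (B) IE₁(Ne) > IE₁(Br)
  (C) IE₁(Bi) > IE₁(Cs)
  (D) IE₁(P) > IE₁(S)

(D)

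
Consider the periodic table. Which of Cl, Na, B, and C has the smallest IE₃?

IE_3 is the cost of taking one more electron from the +2 cation: Cl²⁺ still has 5 valence electrons; Na²⁺ is already 1 electron into the core; B²⁺ still has 1 valence electron; C²⁺ still has 2 valence electrons.
Core electrons are held far more tightly than valence electrons, so Na tops the IE_3 order.
Valence configurations: Cl²⁺ [Ne]3s²3p³, B²⁺ [He]2s¹, C²⁺ [He]2s².
The numbers (kJ/mol): Cl 3822, Na 6910, B 3660, C 4620.
Overall IE_3 order: B < Cl < C < Na.

B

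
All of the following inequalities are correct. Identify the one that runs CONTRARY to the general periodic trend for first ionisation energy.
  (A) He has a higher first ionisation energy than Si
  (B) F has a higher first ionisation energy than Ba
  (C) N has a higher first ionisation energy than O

The general trend: first ionisation energy increases across a period and decreases down a group.
(A) He (period 1, group 18) vs Si (period 3, group 14): the stated order agrees with the simple trend.
(B) F (period 2, group 17) vs Ba (period 6, group 2): the stated order agrees with the simple trend.
(C) N (period 2, group 15) vs O (period 2, group 16): the stated order contradicts the simple trend.
The exception is (C): pairing an electron in O's 2p⁴ costs repulsion energy, so O ionizes more easily than half-filled N (2p³).

(C)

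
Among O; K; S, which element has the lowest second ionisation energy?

S

The second ionization energy removes an electron from the +1 ion. For each element: O⁺ still has 5 valence electrons; K⁺ is the bare [Ar] core; S⁺ still has 5 valence electrons.
Usually core removal costs more than valence removal, but here the competition is close: a tightly held n=2 valence electron can cost more to remove than an n=3 core electron, so the actual values have to decide it.
Valence configurations: O⁺ [He]2s²2p³, S⁺ [Ne]3s²3p³.
Approximate IE_2 values (kJ/mol): O 3388, K 3052, S 2252.
Overall IE_2 order: S < K < O.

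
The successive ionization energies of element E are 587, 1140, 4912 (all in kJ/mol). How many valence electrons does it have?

2

Look for the largest jump between consecutive ionization energies: IE3/IE2 ≈ 4.3, far larger than any earlier ratio.
That jump marks the point where a core electron is being removed. So the atom has 2 valence electrons.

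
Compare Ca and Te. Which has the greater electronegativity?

Ca is in period 4, group 2; Te is in period 5, group 16.
Atoms toward the upper right of the periodic table pull bonding electrons most strongly.
These span different periods and groups, so the two trends combine.
Te > Ca: the two effects oppose for this pair; the across-period effect wins (2.10 vs 1.00).
Approximate values (Pauling): Ca 1.00, Te 2.10.
So Te has the greater electronegativity (Te > Ca).

Te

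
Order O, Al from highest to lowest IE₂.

O, Al

IE_2 is the cost of taking one more electron from the +1 cation: O⁺ still has 5 valence electrons; Al⁺ still has 2 valence electrons.
All are still removing valence electrons, so compare the +1 ions as you would atoms: IE_2 generally rises across a period (higher Z_eff) and falls down a group (larger shell), subject to the usual subshell exceptions.
Valence configurations: O⁺ [He]2s²2p³, Al⁺ [Ne]3s².
Approximate IE_2 values (kJ/mol): O 3388, Al 1817.
Putting it together, IE_2: Al < O.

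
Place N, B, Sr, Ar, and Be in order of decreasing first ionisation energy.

Ar > N > Be > B > Sr

Be is in period 2, group 2; B is in period 2, group 13; N is in period 2, group 15; Ar is in period 3, group 18; Sr is in period 5, group 2.
Across a period the outer electron is held more tightly (higher IE₁); down a group it sits in a higher shell, more shielded, and comes off more easily.
Neither a single period nor a single group — weigh both effects.
B > Sr: relative to Sr, both the across-period and down-group shifts push B's first ionization energy up.
Be > B: this pair runs against the simple trend — see the exception note.
N > Be: N lies to the right of Be in period 2, so the across-period effect alone puts N higher.
Ar > N: the two effects oppose for this pair; the across-period effect wins (1521 vs 1402 kJ/mol).
Note the exception: Be has a higher first ionization energy than B, contrary to the simple trend — removing B's lone 2p electron is easier than breaking Be's filled 2s².
Tabulated first ionization energy (kJ/mol): Be 900, B 801, N 1402, Ar 1521, Sr 550.
So from highest to lowest: Ar > N > Be > B > Sr.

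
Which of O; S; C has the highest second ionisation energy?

O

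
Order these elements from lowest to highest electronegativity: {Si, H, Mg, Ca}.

Ca < Mg < Si < H

H is in period 1, group 1; Mg is in period 3, group 2; Si is in period 3, group 14; Ca is in period 4, group 2.
Smaller atoms with higher effective nuclear charge are more electronegative.
Here both period and group differ, so the two effects have to be weighed against each other.
Mg > Ca: Mg sits above Ca in group 2, so the down-group effect alone puts Mg higher.
Si > Mg: Si lies to the right of Mg in period 3, so the across-period effect alone puts Si higher.
H > Si: period and group pull opposite ways; the down-group shift dominates (2.20 vs 1.90).
Approximate values (Pauling): H 2.20, Mg 1.31, Si 1.90, Ca 1.00.
So from lowest to highest: Ca < Mg < Si < H.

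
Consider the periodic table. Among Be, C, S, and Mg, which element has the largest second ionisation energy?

C

IE_2 is the cost of taking one more electron from the +1 cation: Be⁺ still has 1 valence electron; C⁺ still has 3 valence electrons; S⁺ still has 5 valence electrons; Mg⁺ still has 1 valence electron.
All are still removing valence electrons, so compare the +1 ions as you would atoms: IE_2 generally rises across a period (higher Z_eff) and falls down a group (larger shell), subject to the usual subshell exceptions.
Valence configurations: Be⁺ [He]2s¹, C⁺ [He]2s²2p¹, S⁺ [Ne]3s²3p³, Mg⁺ [Ne]3s¹.
The numbers (kJ/mol): Be 1757, C 2353, S 2252, Mg 1451.
Putting it together, IE_2: Mg < Be < S < C.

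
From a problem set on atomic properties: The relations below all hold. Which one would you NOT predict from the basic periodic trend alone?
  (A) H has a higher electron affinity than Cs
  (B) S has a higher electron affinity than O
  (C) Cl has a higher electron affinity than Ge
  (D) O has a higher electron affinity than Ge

(B)

The general trend: electron affinity increases across a period and decreases down a group.
(A) H (period 1, group 1) vs Cs (period 6, group 1): the stated order agrees with the simple trend.
(B) S (period 3, group 16) vs O (period 2, group 16): the stated order contradicts the simple trend.
(C) Cl (period 3, group 17) vs Ge (period 4, group 14): the stated order agrees with the simple trend.
(D) O (period 2, group 16) vs Ge (period 4, group 14): the stated order agrees with the simple trend.
The exception is (B): the compact 2p subshell of O repels the added electron more than S's larger 3p does.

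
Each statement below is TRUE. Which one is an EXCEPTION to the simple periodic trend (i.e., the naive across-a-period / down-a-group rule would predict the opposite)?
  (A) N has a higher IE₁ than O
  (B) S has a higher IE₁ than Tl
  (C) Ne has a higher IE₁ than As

(A)

The general trend: IE₁ increases across a period and decreases down a group.
(A) N (period 2, group 15) vs O (period 2, group 16): the stated order contradicts the simple trend.
(B) S (period 3, group 16) vs Tl (period 6, group 13): the stated order agrees with the simple trend.
(C) Ne (period 2, group 18) vs As (period 4, group 15): the stated order agrees with the simple trend.
The exception is (A): pairing an electron in O's 2p⁴ costs repulsion energy, so O ionizes more easily than half-filled N (2p³).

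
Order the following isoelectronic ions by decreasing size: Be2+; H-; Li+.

H- > Li+ > Be2+

All of these have 2 electrons, so size is governed by nuclear charge alone: the more protons, the stronger the pull on the same electron cloud, and the smaller the ion.
Nuclear charges: Be2+ (Z=4), Li+ (Z=3), H- (Z=1).
Largest to smallest: H- > Li+ > Be2+.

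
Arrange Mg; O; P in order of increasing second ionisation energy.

Mg < P < O

After 1 electron has been removed, what remains? Mg⁺ still has 1 valence electron; O⁺ still has 5 valence electrons; P⁺ still has 4 valence electrons.
All are still removing valence electrons, so compare the +1 ions as you would atoms: IE_2 generally rises across a period (higher Z_eff) and falls down a group (larger shell), subject to the usual subshell exceptions.
Valence configurations: Mg⁺ [Ne]3s¹, O⁺ [He]2s²2p³, P⁺ [Ne]3s²3p².
Approximate IE_2 values (kJ/mol): Mg 1451, O 3388, P 1907.
Putting it together, IE_2: Mg < P < O.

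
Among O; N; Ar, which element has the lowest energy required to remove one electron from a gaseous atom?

O

IE₁ increases left→right with effective nuclear charge and decreases top→bottom as the valence shell moves farther out.
Neither a single period nor a single group — weigh both effects.
N > O: this pair runs against the simple trend — see the exception note.
Ar > N: period and group pull opposite ways; the across-period shift dominates (1521 vs 1402 kJ/mol).
Note the exception: N has a higher first ionization energy than O, contrary to the simple trend — pairing an electron in O's 2p⁴ costs repulsion energy, so O ionizes more easily than half-filled N (2p³).
Approximate values (kJ/mol): N 1402, O 1314, Ar 1521.
The lowest energy required to remove one electron from a gaseous atom among these belongs to O.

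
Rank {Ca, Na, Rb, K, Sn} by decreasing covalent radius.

Na is in period 3, group 1; K is in period 4, group 1; Ca is in period 4, group 2; Rb is in period 5, group 1; Sn is in period 5, group 14.
Radius decreases left→right (rising Z_eff, same n) and increases top→bottom (higher n).
These span different periods and groups, so the two trends combine.
Na > Sn: period and group pull opposite ways; the across-period shift dominates (155 vs 140 pm).
Ca > Na: the two effects oppose for this pair; the down-group effect wins (171 vs 155 pm).
K > Ca: K lies to the left of Ca in period 4, so the across-period effect alone puts K larger.
Rb > K: Rb sits below K in group 1, so the down-group effect alone puts Rb larger.
For reference (pm): Na 155, K 196, Ca 171, Rb 210, Sn 140.
So from largest to smallest: Rb > K > Ca > Na > Sn.

Rb > K > Ca > Na > Sn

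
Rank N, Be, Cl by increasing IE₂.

The second ionization energy removes an electron from the +1 ion. For each element: N⁺ still has 4 valence electrons; Be⁺ still has 1 valence electron; Cl⁺ still has 6 valence electrons.
All are still removing valence electrons, so compare the +1 ions as you would atoms: IE_2 generally rises across a period (higher Z_eff) and falls down a group (larger shell), subject to the usual subshell exceptions.
Valence configurations: N⁺ [He]2s²2p², Be⁺ [He]2s¹, Cl⁺ [Ne]3s²3p⁴.
The numbers (kJ/mol): N 2856, Be 1757, Cl 2298.
Overall IE_2 order: Be < Cl < N.

Be < Cl < N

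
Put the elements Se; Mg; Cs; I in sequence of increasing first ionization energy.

Cs < Mg < Se < I

Mg is in period 3, group 2; Se is in period 4, group 16; I is in period 5, group 17; Cs is in period 6, group 1.
First ionization energy rises across a period (greater Z_eff holds electrons more tightly) and falls down a group (valence electrons are farther from the nucleus).
Neither a single period nor a single group — weigh both effects.
Mg > Cs: both effects reinforce here, so Mg is clearly the higher of the two.
Se > Mg: the two effects oppose for this pair; the across-period effect wins (941 vs 738 kJ/mol).
I > Se: the two effects oppose for this pair; the across-period effect wins (1008 vs 941 kJ/mol).
Tabulated first ionization energy (kJ/mol): Mg 738, Se 941, I 1008, Cs 376.
So from lowest to highest: Cs < Mg < Se < I.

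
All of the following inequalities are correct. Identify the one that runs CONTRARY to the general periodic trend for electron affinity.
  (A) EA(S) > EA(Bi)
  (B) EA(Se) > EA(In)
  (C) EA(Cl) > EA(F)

The general trend: electron affinity increases across a period and decreases down a group.
(A) S (period 3, group 16) vs Bi (period 6, group 15): the stated order agrees with the simple trend.
(B) Se (period 4, group 16) vs In (period 5, group 13): the stated order agrees with the simple trend.
(C) Cl (period 3, group 17) vs F (period 2, group 17): the stated order contradicts the simple trend.
The exception is (C): F's small 2p subshell makes the incoming electron feel strong e⁻–e⁻ repulsion, so Cl actually releases more energy on gaining an electron.

(C)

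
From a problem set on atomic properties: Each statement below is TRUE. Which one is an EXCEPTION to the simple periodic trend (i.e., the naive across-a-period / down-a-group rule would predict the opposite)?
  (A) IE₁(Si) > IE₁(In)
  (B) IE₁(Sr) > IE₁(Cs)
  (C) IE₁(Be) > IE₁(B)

(C)

The general trend: first ionization energy increases across a period and decreases down a group.
(A) Si (period 3, group 14) vs In (period 5, group 13): the stated order agrees with the simple trend.
(B) Sr (period 5, group 2) vs Cs (period 6, group 1): the stated order agrees with the simple trend.
(C) Be (period 2, group 2) vs B (period 2, group 13): the stated order contradicts the simple trend.
The exception is (C): removing B's lone 2p electron is easier than breaking Be's filled 2s².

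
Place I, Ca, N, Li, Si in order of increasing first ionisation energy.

First ionization energy rises across a period (greater Z_eff holds electrons more tightly) and falls down a group (valence electrons are farther from the nucleus).
These span different periods and groups, so the two trends combine.
Ca > Li: period and group pull opposite ways; the across-period shift dominates (590 vs 520 kJ/mol).
Si > Ca: relative to Ca, both the across-period and down-group shifts push Si's first ionization energy up.
I > Si: the two effects oppose for this pair; the across-period effect wins (1008 vs 786 kJ/mol).
N > I: period and group pull opposite ways; the down-group shift dominates (1402 vs 1008 kJ/mol).
Tabulated first ionization energy (kJ/mol): Li 520, N 1402, Si 786, Ca 590, I 1008.
So from lowest to highest: Li < Ca < Si < I < N.

Li < Ca < Si < I < N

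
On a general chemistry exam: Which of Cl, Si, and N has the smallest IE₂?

Si

After 1 electron has been removed, what remains? Cl⁺ still has 6 valence electrons; Si⁺ still has 3 valence electrons; N⁺ still has 4 valence electrons.
All are still removing valence electrons, so compare the +1 ions as you would atoms: IE_2 generally rises across a period (higher Z_eff) and falls down a group (larger shell), subject to the usual subshell exceptions.
Valence configurations: Cl⁺ [Ne]3s²3p⁴, Si⁺ [Ne]3s²3p¹, N⁺ [He]2s²2p².
Approximate IE_2 values (kJ/mol): Cl 2298, Si 1577, N 2856.
Putting it together, IE_2: Si < Cl < N.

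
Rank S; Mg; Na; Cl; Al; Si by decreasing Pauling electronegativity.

Cl > S > Si > Al > Mg > Na

EN rises left→right (higher Z_eff, smaller atoms) and falls top→bottom (larger, more shielded atoms).
All lie in period 3, so electronegativity increases left to right.
So from highest to lowest: Cl > S > Si > Al > Mg > Na.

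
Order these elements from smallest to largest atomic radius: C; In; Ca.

Across a period the added protons contract the valence shell; down a group each new principal shell makes the atom larger.
These span different periods and groups, so the two trends combine.
In > C: both effects reinforce here, so In is clearly the larger of the two.
Ca > In: the two effects oppose for this pair; the across-period effect wins (171 vs 142 pm).
Tabulated atomic radius (pm): C 75, Ca 171, In 142.
So from smallest to largest: C < In < Ca.

C < In < Ca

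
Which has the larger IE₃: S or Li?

After 2 electrons have been removed, what remains? S²⁺ still has 4 valence electrons; Li²⁺ is already 1 electron into the core.
Breaking into a closed-shell core is much more expensive than removing a leftover valence electron — Li has the largest IE_3 here.
Approximate IE_3 values (kJ/mol): S 3357, Li 11815.
Hence IE_3: S < Li.

Li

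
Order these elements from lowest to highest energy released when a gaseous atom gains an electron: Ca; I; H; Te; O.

Ca, H, O, Te, I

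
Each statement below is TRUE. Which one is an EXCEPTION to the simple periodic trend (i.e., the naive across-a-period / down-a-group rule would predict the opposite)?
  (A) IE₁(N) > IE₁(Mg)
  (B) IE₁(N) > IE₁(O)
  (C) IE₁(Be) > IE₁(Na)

(B)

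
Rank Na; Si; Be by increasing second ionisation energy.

Si, Be, Na

IE_2 is the cost of taking one more electron from the +1 cation: Na⁺ is the bare [Ne] core; Si⁺ still has 3 valence electrons; Be⁺ still has 1 valence electron.
Core electrons are held far more tightly than valence electrons, so Na tops the IE_2 order.
Valence configurations: Si⁺ [Ne]3s²3p¹, Be⁺ [He]2s¹.
The numbers (kJ/mol): Na 4562, Si 1577, Be 1757.
Putting it together, IE_2: Si < Be < Na.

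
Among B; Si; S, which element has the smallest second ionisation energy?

Si

After 1 electron has been removed, what remains? B⁺ still has 2 valence electrons; Si⁺ still has 3 valence electrons; S⁺ still has 5 valence electrons.
All are still removing valence electrons, so compare the +1 ions as you would atoms: IE_2 generally rises across a period (higher Z_eff) and falls down a group (larger shell), subject to the usual subshell exceptions.
Valence configurations: B⁺ [He]2s², Si⁺ [Ne]3s²3p¹, S⁺ [Ne]3s²3p³.
Approximate IE_2 values (kJ/mol): B 2427, Si 1577, S 2252.
Putting it together, IE_2: Si < S < B.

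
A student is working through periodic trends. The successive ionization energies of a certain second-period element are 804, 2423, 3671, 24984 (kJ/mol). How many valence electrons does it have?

Look for the largest jump between consecutive ionization energies: IE4/IE3 ≈ 6.8, far larger than any earlier ratio.
That jump marks the point where a core electron is being removed. So the atom has 3 valence electrons.

3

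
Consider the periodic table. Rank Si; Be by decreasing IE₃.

Be > Si

IE_3 is the cost of taking one more electron from the +2 cation: Si²⁺ still has 2 valence electrons; Be²⁺ is the bare [He] core.
Core electrons are held far more tightly than valence electrons, so Be tops the IE_3 order.
The numbers (kJ/mol): Si 3232, Be 14849.
So the third ionization energies run Si < Be.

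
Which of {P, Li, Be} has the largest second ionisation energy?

The second ionization energy removes an electron from the +1 ion. For each element: P⁺ still has 4 valence electrons; Li⁺ is the bare [He] core; Be⁺ still has 1 valence electron.
Pulling an electron out of a noble-gas core costs far more than removing a remaining valence electron, so Li sits at the high end of IE_2.
Valence configurations: P⁺ [Ne]3s²3p², Be⁺ [He]2s¹.
Tabulated IE_2 (kJ/mol): P 1907, Li 7298, Be 1757.
Hence IE_2: Be < P < Li.

Li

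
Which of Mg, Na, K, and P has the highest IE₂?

Na

IE_2 is the cost of taking one more electron from the +1 cation: Mg⁺ still has 1 valence electron; Na⁺ is the bare [Ne] core; K⁺ is the bare [Ar] core; P⁺ still has 4 valence electrons.
Breaking into a closed-shell core is much more expensive than removing a leftover valence electron — K and Na have the largest IE_2 here.
Valence configurations: Mg⁺ [Ne]3s¹, P⁺ [Ne]3s²3p².
The numbers (kJ/mol): Mg 1451, Na 4562, K 3052, P 1907.
So the second ionization energies run Mg < P < K < Na.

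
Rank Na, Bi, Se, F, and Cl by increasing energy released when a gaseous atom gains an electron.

Na, Bi, Se, F, Cl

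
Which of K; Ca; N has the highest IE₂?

K

Consider each +1 ion: K⁺ is the bare [Ar] core; Ca⁺ still has 1 valence electron; N⁺ still has 4 valence electrons.
Core electrons are held far more tightly than valence electrons, so K tops the IE_2 order.
Valence configurations: Ca⁺ [Ar]4s¹, N⁺ [He]2s²2p².
Tabulated IE_2 (kJ/mol): K 3052, Ca 1145, N 2856.
So the second ionization energies run Ca < N < K.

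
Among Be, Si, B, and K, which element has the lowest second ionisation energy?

Si

Consider each +1 ion: Be⁺ still has 1 valence electron; Si⁺ still has 3 valence electrons; B⁺ still has 2 valence electrons; K⁺ is the bare [Ar] core.
Pulling an electron out of a noble-gas core costs far more than removing a remaining valence electron, so K sits at the high end of IE_2.
Valence configurations: Be⁺ [He]2s¹, Si⁺ [Ne]3s²3p¹, B⁺ [He]2s².
The numbers (kJ/mol): Be 1757, Si 1577, B 2427, K 3052.
Overall IE_2 order: Si < Be < B < K.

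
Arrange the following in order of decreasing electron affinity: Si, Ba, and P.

Si, P, Ba

Si is in period 3, group 14; P is in period 3, group 15; Ba is in period 6, group 2.
Adding an electron releases more energy for atoms nearer the top right (short of the noble gases).
These span different periods and groups, so the two trends combine.
P > Ba: both effects reinforce here, so P is clearly the higher of the two.
Si > P: this pair runs against the simple trend — see the exception note.
Note the exception: Si has a higher electron affinity than P, contrary to the simple trend — adding an electron to P's half-filled 3p³ is unfavourable, so Si (3p²) has the more exothermic EA.
For reference (kJ/mol): Si 134, P 72, Ba 14.
So from highest to lowest: Si > P > Ba.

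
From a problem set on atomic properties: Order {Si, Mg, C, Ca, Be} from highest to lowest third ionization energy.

After 2 electrons have been removed, what remains? Si²⁺ still has 2 valence electrons; Mg²⁺ is the bare [Ne] core; C²⁺ still has 2 valence electrons; Ca²⁺ is the bare [Ar] core; Be²⁺ is the bare [He] core.
Breaking into a closed-shell core is much more expensive than removing a leftover valence electron — Ca, Mg and Be have the largest IE_3 here.
Valence configurations: Si²⁺ [Ne]3s², C²⁺ [He]2s².
Tabulated IE_3 (kJ/mol): Si 3232, Mg 7733, C 4620, Ca 4912, Be 14849.
Hence IE_3: Si < C < Ca < Mg < Be.

Be > Mg > Ca > C > Si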